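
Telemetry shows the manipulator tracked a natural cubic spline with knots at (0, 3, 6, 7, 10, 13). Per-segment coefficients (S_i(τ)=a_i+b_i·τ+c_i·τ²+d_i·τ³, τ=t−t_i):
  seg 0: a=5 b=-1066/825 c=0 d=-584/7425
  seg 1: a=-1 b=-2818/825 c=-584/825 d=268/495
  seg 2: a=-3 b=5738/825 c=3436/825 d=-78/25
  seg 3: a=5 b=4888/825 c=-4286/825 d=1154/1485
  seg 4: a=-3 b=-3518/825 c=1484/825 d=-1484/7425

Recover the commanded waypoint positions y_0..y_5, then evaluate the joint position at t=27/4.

y_0 = S_0(0) = a_0 = 5
y_1 = S_1(0) = a_1 = -1
y_2 = S_2(0) = a_2 = -3
y_3 = S_3(0) = a_3 = 5
y_4 = S_4(0) = a_4 = -3
y_5 = S_4(3) = -5
t_q=27/4 is in segment 2 (τ=3/4); S_2(τ)=28537/8800

y_0=5 y_1=-1 y_2=-3 y_3=5 y_4=-3 y_5=-5
S(27/4) = 28537/8800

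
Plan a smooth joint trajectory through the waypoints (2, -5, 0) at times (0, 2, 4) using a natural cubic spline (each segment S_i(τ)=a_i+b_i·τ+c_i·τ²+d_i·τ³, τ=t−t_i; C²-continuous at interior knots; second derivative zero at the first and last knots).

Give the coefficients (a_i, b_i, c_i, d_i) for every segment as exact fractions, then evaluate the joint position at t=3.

Δ: Δ0=-7/2, Δ1=5/2
row 1: diag=8, rhs=36; c'=1/4, d'=9/2
back: M1=9/2
M: M0=0, M1=9/2, M2=0
seg 0: a=2, c=M0/2=0, d=(M1−M0)/(6·2)=3/8, b=Δ0−h0·(2M0+M1)/6=-5
seg 1: a=-5, c=M1/2=9/4, d=(M2−M1)/(6·2)=-3/8, b=Δ1−h1·(2M1+M2)/6=-1/2
t_q=3 → seg 1, τ=1; S=-5+-1/2·τ+9/4·τ²+-3/8·τ³=-29/8

  seg 0: a=2 b=-5 c=0 d=3/8
  seg 1: a=-5 b=-1/2 c=9/4 d=-3/8
S(3) = -29/8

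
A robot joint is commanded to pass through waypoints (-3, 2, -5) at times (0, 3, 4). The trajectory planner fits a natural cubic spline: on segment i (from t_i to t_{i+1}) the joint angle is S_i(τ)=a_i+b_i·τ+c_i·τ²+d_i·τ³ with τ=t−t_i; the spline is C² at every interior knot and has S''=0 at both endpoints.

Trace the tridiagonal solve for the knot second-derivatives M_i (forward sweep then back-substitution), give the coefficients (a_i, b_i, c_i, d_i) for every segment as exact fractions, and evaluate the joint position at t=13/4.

  seg 0: a=-3 b=59/12 c=0 d=-13/36
  seg 1: a=2 b=-29/6 c=-13/4 d=13/12
S(13/4) = 155/256

Δ: Δ0=5/3, Δ1=-7
row 1: diag=8, rhs=-52; c'=1/8, d'=-13/2
back: M1=-13/2
M: M0=0, M1=-13/2, M2=0
seg 0: a=-3, c=M0/2=0, d=(M1−M0)/(6·3)=-13/36, b=Δ0−h0·(2M0+M1)/6=59/12
seg 1: a=2, c=M1/2=-13/4, d=(M2−M1)/(6·1)=13/12, b=Δ1−h1·(2M1+M2)/6=-29/6
t_q=13/4 → seg 1, τ=1/4; S=2+-29/6·τ+-13/4·τ²+13/12·τ³=155/256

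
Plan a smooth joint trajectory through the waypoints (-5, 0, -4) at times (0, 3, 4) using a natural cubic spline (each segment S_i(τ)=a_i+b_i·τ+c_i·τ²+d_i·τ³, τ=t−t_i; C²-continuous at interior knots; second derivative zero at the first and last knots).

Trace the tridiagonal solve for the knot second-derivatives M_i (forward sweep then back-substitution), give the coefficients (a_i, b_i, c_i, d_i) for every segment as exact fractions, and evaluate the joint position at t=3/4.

  seg 0: a=-5 b=91/24 c=0 d=-17/72
  seg 1: a=0 b=-31/12 c=-17/8 d=17/24
S(3/4) = -1155/512

Δ: Δ0=5/3, Δ1=-4
row 1: diag=8, rhs=-34; c'=1/8, d'=-17/4
back: M1=-17/4
M: M0=0, M1=-17/4, M2=0
seg 0: a=-5, c=M0/2=0, d=(M1−M0)/(6·3)=-17/72, b=Δ0−h0·(2M0+M1)/6=91/24
seg 1: a=0, c=M1/2=-17/8, d=(M2−M1)/(6·1)=17/24, b=Δ1−h1·(2M1+M2)/6=-31/12
t_q=3/4 → seg 0, τ=3/4; S=-5+91/24·τ+0·τ²+-17/72·τ³=-1155/512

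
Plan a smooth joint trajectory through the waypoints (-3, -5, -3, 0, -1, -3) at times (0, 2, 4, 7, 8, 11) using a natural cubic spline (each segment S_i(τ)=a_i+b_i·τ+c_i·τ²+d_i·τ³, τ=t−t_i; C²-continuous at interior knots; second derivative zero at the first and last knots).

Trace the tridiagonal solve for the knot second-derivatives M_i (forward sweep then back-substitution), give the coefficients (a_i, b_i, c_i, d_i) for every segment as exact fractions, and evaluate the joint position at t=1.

  seg 0: a=-3 b=-1562/1053 c=0 d=509/4212
  seg 1: a=-5 b=-35/1053 c=509/702 d=-439/4212
  seg 2: a=-3 b=1702/1053 c=35/351 d=-964/9477
  seg 3: a=0 b=-560/1053 c=-859/1053 d=122/351
  seg 4: a=-1 b=-1180/1053 c=239/1053 d=-239/9477
S(1) = -6125/1404

Δ: Δ0=-1, Δ1=1, Δ2=1, Δ3=-1, Δ4=-2/3
row 1: diag=8, rhs=12; c'=1/4, d'=3/2
row 2: denom=10−2·1/4=19/2; d'=(0−2·3/2)/(19/2)=-6/19
row 3: denom=8−3·6/19=134/19; d'=(-12−3·-6/19)/(134/19)=-105/67
row 4: denom=8−1·19/134=1053/134; d'=(2−1·-105/67)/(1053/134)=478/1053
back: M4=478/1053
back: M3=-105/67−19/134·478/1053=-1718/1053
back: M2=-6/19−6/19·-1718/1053=70/351
back: M1=3/2−1/4·70/351=509/351
M: M0=0, M1=509/351, M2=70/351, M3=-1718/1053, M4=478/1053, M5=0
seg 0: a=-3, c=M0/2=0, d=(M1−M0)/(6·2)=509/4212, b=Δ0−h0·(2M0+M1)/6=-1562/1053
seg 1: a=-5, c=M1/2=509/702, d=(M2−M1)/(6·2)=-439/4212, b=Δ1−h1·(2M1+M2)/6=-35/1053
seg 2: a=-3, c=M2/2=35/351, d=(M3−M2)/(6·3)=-964/9477, b=Δ2−h2·(2M2+M3)/6=1702/1053
seg 3: a=0, c=M3/2=-859/1053, d=(M4−M3)/(6·1)=122/351, b=Δ3−h3·(2M3+M4)/6=-560/1053
seg 4: a=-1, c=M4/2=239/1053, d=(M5−M4)/(6·3)=-239/9477, b=Δ4−h4·(2M4+M5)/6=-1180/1053
t_q=1 → seg 0, τ=1; S=-3+-1562/1053·τ+0·τ²+509/4212·τ³=-6125/1404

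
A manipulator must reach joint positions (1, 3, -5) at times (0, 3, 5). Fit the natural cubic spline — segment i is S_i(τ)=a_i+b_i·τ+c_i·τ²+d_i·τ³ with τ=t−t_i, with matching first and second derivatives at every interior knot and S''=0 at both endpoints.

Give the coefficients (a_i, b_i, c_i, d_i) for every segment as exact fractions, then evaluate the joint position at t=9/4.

Δ: Δ0=2/3, Δ1=-4
row 1: diag=10, rhs=-28; c'=1/5, d'=-14/5
back: M1=-14/5
M: M0=0, M1=-14/5, M2=0
seg 0: a=1, c=M0/2=0, d=(M1−M0)/(6·3)=-7/45, b=Δ0−h0·(2M0+M1)/6=31/15
seg 1: a=3, c=M1/2=-7/5, d=(M2−M1)/(6·2)=7/30, b=Δ1−h1·(2M1+M2)/6=-32/15
t_q=9/4 → seg 0, τ=9/4; S=1+31/15·τ+0·τ²+-7/45·τ³=1241/320

  seg 0: a=1 b=31/15 c=0 d=-7/45
  seg 1: a=3 b=-32/15 c=-7/5 d=7/30
S(9/4) = 1241/320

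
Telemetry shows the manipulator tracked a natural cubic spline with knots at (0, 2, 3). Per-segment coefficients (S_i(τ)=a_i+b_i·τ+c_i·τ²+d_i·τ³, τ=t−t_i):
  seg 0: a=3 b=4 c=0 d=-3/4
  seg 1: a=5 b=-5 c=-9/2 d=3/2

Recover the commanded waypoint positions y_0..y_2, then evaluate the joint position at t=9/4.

y_0=3 y_1=5 y_2=-3
S(9/4) = 447/128

y_0 = S_0(0) = a_0 = 3
y_1 = S_1(0) = a_1 = 5
y_2 = S_1(1) = -3
t_q=9/4 is in segment 1 (τ=1/4); S_1(τ)=447/128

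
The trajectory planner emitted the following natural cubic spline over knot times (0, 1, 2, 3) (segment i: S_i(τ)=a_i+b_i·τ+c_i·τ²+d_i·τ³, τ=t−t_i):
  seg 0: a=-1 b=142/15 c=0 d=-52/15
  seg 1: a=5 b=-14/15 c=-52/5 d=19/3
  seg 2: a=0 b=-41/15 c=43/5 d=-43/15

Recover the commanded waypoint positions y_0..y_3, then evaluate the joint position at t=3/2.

y_0=-1 y_1=5 y_2=0 y_3=3
S(3/2) = 109/40

y_0 = S_0(0) = a_0 = -1
y_1 = S_1(0) = a_1 = 5
y_2 = S_2(0) = a_2 = 0
y_3 = S_2(1) = 3
t_q=3/2 is in segment 1 (τ=1/2); S_1(τ)=109/40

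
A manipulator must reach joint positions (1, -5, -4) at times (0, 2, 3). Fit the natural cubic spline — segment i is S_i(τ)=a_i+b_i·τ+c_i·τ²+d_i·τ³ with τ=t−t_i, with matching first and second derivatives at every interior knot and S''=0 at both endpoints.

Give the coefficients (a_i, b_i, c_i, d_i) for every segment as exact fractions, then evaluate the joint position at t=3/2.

  seg 0: a=1 b=-13/3 c=0 d=1/3
  seg 1: a=-5 b=-1/3 c=2 d=-2/3
S(3/2) = -35/8

Δ: Δ0=-3, Δ1=1
row 1: diag=6, rhs=24; c'=1/6, d'=4
back: M1=4
M: M0=0, M1=4, M2=0
seg 0: a=1, c=M0/2=0, d=(M1−M0)/(6·2)=1/3, b=Δ0−h0·(2M0+M1)/6=-13/3
seg 1: a=-5, c=M1/2=2, d=(M2−M1)/(6·1)=-2/3, b=Δ1−h1·(2M1+M2)/6=-1/3
t_q=3/2 → seg 0, τ=3/2; S=1+-13/3·τ+0·τ²+1/3·τ³=-35/8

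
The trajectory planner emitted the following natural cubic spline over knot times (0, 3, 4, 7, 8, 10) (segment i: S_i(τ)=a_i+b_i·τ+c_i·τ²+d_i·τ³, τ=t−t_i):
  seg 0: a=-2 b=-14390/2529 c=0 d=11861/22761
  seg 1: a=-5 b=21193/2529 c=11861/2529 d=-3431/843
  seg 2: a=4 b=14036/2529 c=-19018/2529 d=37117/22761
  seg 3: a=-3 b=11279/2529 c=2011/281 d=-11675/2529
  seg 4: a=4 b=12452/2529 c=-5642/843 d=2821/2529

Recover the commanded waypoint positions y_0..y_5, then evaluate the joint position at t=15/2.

y_0 = S_0(0) = a_0 = -2
y_1 = S_1(0) = a_1 = -5
y_2 = S_2(0) = a_2 = 4
y_3 = S_3(0) = a_3 = -3
y_4 = S_4(0) = a_4 = 4
y_5 = S_4(2) = -4
t_q=15/2 is in segment 3 (τ=1/2); S_3(τ)=2981/6744

y_0=-2 y_1=-5 y_2=4 y_3=-3 y_4=4 y_5=-4
S(15/2) = 2981/6744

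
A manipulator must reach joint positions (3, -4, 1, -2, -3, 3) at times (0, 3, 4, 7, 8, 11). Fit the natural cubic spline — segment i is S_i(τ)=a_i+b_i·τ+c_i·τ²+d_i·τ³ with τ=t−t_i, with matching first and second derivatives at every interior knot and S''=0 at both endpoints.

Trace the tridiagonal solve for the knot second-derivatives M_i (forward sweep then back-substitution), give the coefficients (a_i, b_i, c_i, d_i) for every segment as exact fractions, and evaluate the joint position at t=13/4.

  seg 0: a=3 b=-6176/1131 c=0 d=131/377
  seg 1: a=-4 b=4435/1131 c=1179/377 d=-2317/1131
  seg 2: a=1 b=4558/1131 c=-1138/377 d=157/351
  seg 3: a=-2 b=-2267/1131 c=1139/1131 d=-1/377
  seg 4: a=-3 b=2/1131 c=1130/1131 d=-1130/10179
S(13/4) = -68915/24128

Δ: Δ0=-7/3, Δ1=5, Δ2=-1, Δ3=-1, Δ4=2
row 1: diag=8, rhs=44; c'=1/8, d'=11/2
row 2: denom=8−1·1/8=63/8; d'=(-36−1·11/2)/(63/8)=-332/63
row 3: denom=8−3·8/21=48/7; d'=(0−3·-332/63)/(48/7)=83/36
row 4: denom=8−1·7/48=377/48; d'=(18−1·83/36)/(377/48)=2260/1131
back: M4=2260/1131
back: M3=83/36−7/48·2260/1131=2278/1131
back: M2=-332/63−8/21·2278/1131=-2276/377
back: M1=11/2−1/8·-2276/377=2358/377
M: M0=0, M1=2358/377, M2=-2276/377, M3=2278/1131, M4=2260/1131, M5=0
seg 0: a=3, c=M0/2=0, d=(M1−M0)/(6·3)=131/377, b=Δ0−h0·(2M0+M1)/6=-6176/1131
seg 1: a=-4, c=M1/2=1179/377, d=(M2−M1)/(6·1)=-2317/1131, b=Δ1−h1·(2M1+M2)/6=4435/1131
seg 2: a=1, c=M2/2=-1138/377, d=(M3−M2)/(6·3)=157/351, b=Δ2−h2·(2M2+M3)/6=4558/1131
seg 3: a=-2, c=M3/2=1139/1131, d=(M4−M3)/(6·1)=-1/377, b=Δ3−h3·(2M3+M4)/6=-2267/1131
seg 4: a=-3, c=M4/2=1130/1131, d=(M5−M4)/(6·3)=-1130/10179, b=Δ4−h4·(2M4+M5)/6=2/1131
t_q=13/4 → seg 1, τ=1/4; S=-4+4435/1131·τ+1179/377·τ²+-2317/1131·τ³=-68915/24128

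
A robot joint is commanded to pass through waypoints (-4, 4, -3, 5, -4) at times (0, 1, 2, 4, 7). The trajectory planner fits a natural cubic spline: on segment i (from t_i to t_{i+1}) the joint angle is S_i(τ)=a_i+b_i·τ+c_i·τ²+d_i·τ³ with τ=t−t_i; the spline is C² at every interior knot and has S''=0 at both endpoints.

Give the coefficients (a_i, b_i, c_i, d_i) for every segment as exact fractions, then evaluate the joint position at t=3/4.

Δ: Δ0=8, Δ1=-7, Δ2=4, Δ3=-3
row 1: diag=4, rhs=-90; c'=1/4, d'=-45/2
row 2: denom=6−1·1/4=23/4; d'=(66−1·-45/2)/(23/4)=354/23
row 3: denom=10−2·8/23=214/23; d'=(-42−2·354/23)/(214/23)=-837/107
back: M3=-837/107
back: M2=354/23−8/23·-837/107=1938/107
back: M1=-45/2−1/4·1938/107=-2892/107
M: M0=0, M1=-2892/107, M2=1938/107, M3=-837/107, M4=0
seg 0: a=-4, c=M0/2=0, d=(M1−M0)/(6·1)=-482/107, b=Δ0−h0·(2M0+M1)/6=1338/107
seg 1: a=4, c=M1/2=-1446/107, d=(M2−M1)/(6·1)=805/107, b=Δ1−h1·(2M1+M2)/6=-108/107
seg 2: a=-3, c=M2/2=969/107, d=(M3−M2)/(6·2)=-925/428, b=Δ2−h2·(2M2+M3)/6=-585/107
seg 3: a=5, c=M3/2=-837/214, d=(M4−M3)/(6·3)=93/214, b=Δ3−h3·(2M3+M4)/6=516/107
t_q=3/4 → seg 0, τ=3/4; S=-4+1338/107·τ+0·τ²+-482/107·τ³=11909/3424

  seg 0: a=-4 b=1338/107 c=0 d=-482/107
  seg 1: a=4 b=-108/107 c=-1446/107 d=805/107
  seg 2: a=-3 b=-585/107 c=969/107 d=-925/428
  seg 3: a=5 b=516/107 c=-837/214 d=93/214
S(3/4) = 11909/3424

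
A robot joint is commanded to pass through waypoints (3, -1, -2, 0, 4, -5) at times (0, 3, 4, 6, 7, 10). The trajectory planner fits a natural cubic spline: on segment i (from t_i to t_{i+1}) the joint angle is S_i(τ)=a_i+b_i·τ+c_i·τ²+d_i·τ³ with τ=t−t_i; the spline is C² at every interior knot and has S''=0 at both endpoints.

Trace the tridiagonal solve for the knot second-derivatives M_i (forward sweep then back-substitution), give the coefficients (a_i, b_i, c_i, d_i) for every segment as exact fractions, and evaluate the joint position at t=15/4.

  seg 0: a=3 b=-394/279 c=0 d=22/2511
  seg 1: a=-1 b=-328/279 c=22/279 d=3/31
  seg 2: a=-2 b=-203/279 c=103/279 d=23/93
  seg 3: a=0 b=1037/279 c=517/279 d=-146/93
  seg 4: a=4 b=757/279 c=-797/279 d=797/2511
S(15/4) = -10693/5952

Δ: Δ0=-4/3, Δ1=-1, Δ2=1, Δ3=4, Δ4=-3
row 1: diag=8, rhs=2; c'=1/8, d'=1/4
row 2: denom=6−1·1/8=47/8; d'=(12−1·1/4)/(47/8)=2
row 3: denom=6−2·16/47=250/47; d'=(18−2·2)/(250/47)=329/125
row 4: denom=8−1·47/250=1953/250; d'=(-42−1·329/125)/(1953/250)=-1594/279
back: M4=-1594/279
back: M3=329/125−47/250·-1594/279=1034/279
back: M2=2−16/47·1034/279=206/279
back: M1=1/4−1/8·206/279=44/279
M: M0=0, M1=44/279, M2=206/279, M3=1034/279, M4=-1594/279, M5=0
seg 0: a=3, c=M0/2=0, d=(M1−M0)/(6·3)=22/2511, b=Δ0−h0·(2M0+M1)/6=-394/279
seg 1: a=-1, c=M1/2=22/279, d=(M2−M1)/(6·1)=3/31, b=Δ1−h1·(2M1+M2)/6=-328/279
seg 2: a=-2, c=M2/2=103/279, d=(M3−M2)/(6·2)=23/93, b=Δ2−h2·(2M2+M3)/6=-203/279
seg 3: a=0, c=M3/2=517/279, d=(M4−M3)/(6·1)=-146/93, b=Δ3−h3·(2M3+M4)/6=1037/279
seg 4: a=4, c=M4/2=-797/279, d=(M5−M4)/(6·3)=797/2511, b=Δ4−h4·(2M4+M5)/6=757/279
t_q=15/4 → seg 1, τ=3/4; S=-1+-328/279·τ+22/279·τ²+3/31·τ³=-10693/5952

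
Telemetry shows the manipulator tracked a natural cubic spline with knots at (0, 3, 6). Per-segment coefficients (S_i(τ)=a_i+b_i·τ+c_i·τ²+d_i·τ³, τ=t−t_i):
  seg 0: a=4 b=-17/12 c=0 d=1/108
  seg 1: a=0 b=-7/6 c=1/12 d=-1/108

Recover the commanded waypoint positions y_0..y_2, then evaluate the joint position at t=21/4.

y_0 = S_0(0) = a_0 = 4
y_1 = S_1(0) = a_1 = 0
y_2 = S_1(3) = -3
t_q=21/4 is in segment 1 (τ=9/4); S_1(τ)=-591/256

y_0=4 y_1=0 y_2=-3
S(21/4) = -591/256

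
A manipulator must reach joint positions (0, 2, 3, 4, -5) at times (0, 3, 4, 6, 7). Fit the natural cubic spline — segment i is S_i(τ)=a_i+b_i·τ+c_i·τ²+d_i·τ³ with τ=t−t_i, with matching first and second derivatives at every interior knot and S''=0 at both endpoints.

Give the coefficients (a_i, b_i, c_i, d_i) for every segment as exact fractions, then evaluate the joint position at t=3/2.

Δ: Δ0=2/3, Δ1=1, Δ2=1/2, Δ3=-9
row 1: diag=8, rhs=2; c'=1/8, d'=1/4
row 2: denom=6−1·1/8=47/8; d'=(-3−1·1/4)/(47/8)=-26/47
row 3: denom=6−2·16/47=250/47; d'=(-57−2·-26/47)/(250/47)=-2627/250
back: M3=-2627/250
back: M2=-26/47−16/47·-2627/250=378/125
back: M1=1/4−1/8·378/125=-16/125
M: M0=0, M1=-16/125, M2=378/125, M3=-2627/250, M4=0
seg 0: a=0, c=M0/2=0, d=(M1−M0)/(6·3)=-8/1125, b=Δ0−h0·(2M0+M1)/6=274/375
seg 1: a=2, c=M1/2=-8/125, d=(M2−M1)/(6·1)=197/375, b=Δ1−h1·(2M1+M2)/6=202/375
seg 2: a=3, c=M2/2=189/125, d=(M3−M2)/(6·2)=-3383/3000, b=Δ2−h2·(2M2+M3)/6=149/75
seg 3: a=4, c=M3/2=-2627/500, d=(M4−M3)/(6·1)=2627/1500, b=Δ3−h3·(2M3+M4)/6=-4123/750
t_q=3/2 → seg 0, τ=3/2; S=0+274/375·τ+0·τ²+-8/1125·τ³=134/125

  seg 0: a=0 b=274/375 c=0 d=-8/1125
  seg 1: a=2 b=202/375 c=-8/125 d=197/375
  seg 2: a=3 b=149/75 c=189/125 d=-3383/3000
  seg 3: a=4 b=-4123/750 c=-2627/500 d=2627/1500
S(3/2) = 134/125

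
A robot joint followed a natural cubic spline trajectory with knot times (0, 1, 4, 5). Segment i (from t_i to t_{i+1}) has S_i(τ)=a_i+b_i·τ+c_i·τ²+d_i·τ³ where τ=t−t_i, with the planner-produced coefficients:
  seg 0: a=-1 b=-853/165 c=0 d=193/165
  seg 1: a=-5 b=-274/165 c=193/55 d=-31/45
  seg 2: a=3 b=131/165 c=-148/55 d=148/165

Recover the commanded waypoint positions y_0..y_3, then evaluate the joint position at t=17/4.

y_0=-1 y_1=-5 y_2=3 y_3=2
S(17/4) = 2679/880

y_0 = S_0(0) = a_0 = -1
y_1 = S_1(0) = a_1 = -5
y_2 = S_2(0) = a_2 = 3
y_3 = S_2(1) = 2
t_q=17/4 is in segment 2 (τ=1/4); S_2(τ)=2679/880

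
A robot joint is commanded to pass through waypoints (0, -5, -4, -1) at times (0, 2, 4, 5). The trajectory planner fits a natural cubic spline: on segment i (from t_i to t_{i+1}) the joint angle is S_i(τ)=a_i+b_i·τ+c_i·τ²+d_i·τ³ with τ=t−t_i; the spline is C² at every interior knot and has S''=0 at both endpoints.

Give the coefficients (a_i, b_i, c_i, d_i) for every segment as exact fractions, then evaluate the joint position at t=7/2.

Δ: Δ0=-5/2, Δ1=1/2, Δ2=3
row 1: diag=8, rhs=18; c'=1/4, d'=9/4
row 2: denom=6−2·1/4=11/2; d'=(15−2·9/4)/(11/2)=21/11
back: M2=21/11
back: M1=9/4−1/4·21/11=39/22
M: M0=0, M1=39/22, M2=21/11, M3=0
seg 0: a=0, c=M0/2=0, d=(M1−M0)/(6·2)=13/88, b=Δ0−h0·(2M0+M1)/6=-34/11
seg 1: a=-5, c=M1/2=39/44, d=(M2−M1)/(6·2)=1/88, b=Δ1−h1·(2M1+M2)/6=-29/22
seg 2: a=-4, c=M2/2=21/22, d=(M3−M2)/(6·1)=-7/22, b=Δ2−h2·(2M2+M3)/6=26/11
t_q=7/2 → seg 1, τ=3/2; S=-5+-29/22·τ+39/44·τ²+1/88·τ³=-3481/704

  seg 0: a=0 b=-34/11 c=0 d=13/88
  seg 1: a=-5 b=-29/22 c=39/44 d=1/88
  seg 2: a=-4 b=26/11 c=21/22 d=-7/22
S(7/2) = -3481/704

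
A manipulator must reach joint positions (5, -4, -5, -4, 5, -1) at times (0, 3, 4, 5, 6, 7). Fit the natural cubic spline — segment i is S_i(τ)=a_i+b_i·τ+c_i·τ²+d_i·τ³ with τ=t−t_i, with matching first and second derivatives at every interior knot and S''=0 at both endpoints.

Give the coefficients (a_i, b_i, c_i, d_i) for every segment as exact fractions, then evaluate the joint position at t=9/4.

  seg 0: a=5 b=-1686/433 c=0 d=43/433
  seg 1: a=-4 b=-525/433 c=387/433 d=-295/433
  seg 2: a=-5 b=-636/433 c=-498/433 d=1567/433
  seg 3: a=-4 b=3069/433 c=4203/433 d=-3375/433
  seg 4: a=5 b=1350/433 c=-5922/433 d=1974/433
S(9/4) = -72877/27712

Δ: Δ0=-3, Δ1=-1, Δ2=1, Δ3=9, Δ4=-6
row 1: diag=8, rhs=12; c'=1/8, d'=3/2
row 2: denom=4−1·1/8=31/8; d'=(12−1·3/2)/(31/8)=84/31
row 3: denom=4−1·8/31=116/31; d'=(48−1·84/31)/(116/31)=351/29
row 4: denom=4−1·31/116=433/116; d'=(-90−1·351/29)/(433/116)=-11844/433
back: M4=-11844/433
back: M3=351/29−31/116·-11844/433=8406/433
back: M2=84/31−8/31·8406/433=-996/433
back: M1=3/2−1/8·-996/433=774/433
M: M0=0, M1=774/433, M2=-996/433, M3=8406/433, M4=-11844/433, M5=0
seg 0: a=5, c=M0/2=0, d=(M1−M0)/(6·3)=43/433, b=Δ0−h0·(2M0+M1)/6=-1686/433
seg 1: a=-4, c=M1/2=387/433, d=(M2−M1)/(6·1)=-295/433, b=Δ1−h1·(2M1+M2)/6=-525/433
seg 2: a=-5, c=M2/2=-498/433, d=(M3−M2)/(6·1)=1567/433, b=Δ2−h2·(2M2+M3)/6=-636/433
seg 3: a=-4, c=M3/2=4203/433, d=(M4−M3)/(6·1)=-3375/433, b=Δ3−h3·(2M3+M4)/6=3069/433
seg 4: a=5, c=M4/2=-5922/433, d=(M5−M4)/(6·1)=1974/433, b=Δ4−h4·(2M4+M5)/6=1350/433
t_q=9/4 → seg 0, τ=9/4; S=5+-1686/433·τ+0·τ²+43/433·τ³=-72877/27712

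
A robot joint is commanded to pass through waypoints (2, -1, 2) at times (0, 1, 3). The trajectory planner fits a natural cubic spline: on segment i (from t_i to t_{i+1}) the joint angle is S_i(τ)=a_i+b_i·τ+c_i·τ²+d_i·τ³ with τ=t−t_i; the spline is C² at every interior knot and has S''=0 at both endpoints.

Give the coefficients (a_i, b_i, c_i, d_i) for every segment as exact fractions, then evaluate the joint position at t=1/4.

  seg 0: a=2 b=-15/4 c=0 d=3/4
  seg 1: a=-1 b=-3/2 c=9/4 d=-3/8
S(1/4) = 275/256

Δ: Δ0=-3, Δ1=3/2
row 1: diag=6, rhs=27; c'=1/3, d'=9/2
back: M1=9/2
M: M0=0, M1=9/2, M2=0
seg 0: a=2, c=M0/2=0, d=(M1−M0)/(6·1)=3/4, b=Δ0−h0·(2M0+M1)/6=-15/4
seg 1: a=-1, c=M1/2=9/4, d=(M2−M1)/(6·2)=-3/8, b=Δ1−h1·(2M1+M2)/6=-3/2
t_q=1/4 → seg 0, τ=1/4; S=2+-15/4·τ+0·τ²+3/4·τ³=275/256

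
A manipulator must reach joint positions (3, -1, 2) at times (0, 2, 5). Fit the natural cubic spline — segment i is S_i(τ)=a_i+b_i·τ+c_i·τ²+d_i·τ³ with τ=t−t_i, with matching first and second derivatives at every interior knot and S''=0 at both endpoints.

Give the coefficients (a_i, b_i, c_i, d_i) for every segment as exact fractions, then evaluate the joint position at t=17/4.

  seg 0: a=3 b=-13/5 c=0 d=3/20
  seg 1: a=-1 b=-4/5 c=9/10 d=-1/10
S(17/4) = 79/128

Δ: Δ0=-2, Δ1=1
row 1: diag=10, rhs=18; c'=3/10, d'=9/5
back: M1=9/5
M: M0=0, M1=9/5, M2=0
seg 0: a=3, c=M0/2=0, d=(M1−M0)/(6·2)=3/20, b=Δ0−h0·(2M0+M1)/6=-13/5
seg 1: a=-1, c=M1/2=9/10, d=(M2−M1)/(6·3)=-1/10, b=Δ1−h1·(2M1+M2)/6=-4/5
t_q=17/4 → seg 1, τ=9/4; S=-1+-4/5·τ+9/10·τ²+-1/10·τ³=79/128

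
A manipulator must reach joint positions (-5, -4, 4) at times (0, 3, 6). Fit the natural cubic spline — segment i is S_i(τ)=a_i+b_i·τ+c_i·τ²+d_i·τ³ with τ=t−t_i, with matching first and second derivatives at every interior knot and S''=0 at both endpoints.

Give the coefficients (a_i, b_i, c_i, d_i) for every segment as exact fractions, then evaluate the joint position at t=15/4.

  seg 0: a=-5 b=-1/4 c=0 d=7/108
  seg 1: a=-4 b=3/2 c=7/12 d=-7/108
S(15/4) = -659/256

Δ: Δ0=1/3, Δ1=8/3
row 1: diag=12, rhs=14; c'=1/4, d'=7/6
back: M1=7/6
M: M0=0, M1=7/6, M2=0
seg 0: a=-5, c=M0/2=0, d=(M1−M0)/(6·3)=7/108, b=Δ0−h0·(2M0+M1)/6=-1/4
seg 1: a=-4, c=M1/2=7/12, d=(M2−M1)/(6·3)=-7/108, b=Δ1−h1·(2M1+M2)/6=3/2
t_q=15/4 → seg 1, τ=3/4; S=-4+3/2·τ+7/12·τ²+-7/108·τ³=-659/256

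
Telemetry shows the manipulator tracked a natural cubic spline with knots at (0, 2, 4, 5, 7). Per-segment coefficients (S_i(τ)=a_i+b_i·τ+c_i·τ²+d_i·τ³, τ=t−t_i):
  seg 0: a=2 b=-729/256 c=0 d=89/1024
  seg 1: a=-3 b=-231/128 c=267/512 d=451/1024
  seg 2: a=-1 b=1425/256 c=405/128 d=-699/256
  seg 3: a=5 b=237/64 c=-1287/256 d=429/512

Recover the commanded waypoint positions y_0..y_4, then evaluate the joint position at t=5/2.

y_0 = S_0(0) = a_0 = 2
y_1 = S_1(0) = a_1 = -3
y_2 = S_2(0) = a_2 = -1
y_3 = S_3(0) = a_3 = 5
y_4 = S_3(2) = -1
t_q=5/2 is in segment 1 (τ=1/2); S_1(τ)=-30449/8192

y_0=2 y_1=-3 y_2=-1 y_3=5 y_4=-1
S(5/2) = -30449/8192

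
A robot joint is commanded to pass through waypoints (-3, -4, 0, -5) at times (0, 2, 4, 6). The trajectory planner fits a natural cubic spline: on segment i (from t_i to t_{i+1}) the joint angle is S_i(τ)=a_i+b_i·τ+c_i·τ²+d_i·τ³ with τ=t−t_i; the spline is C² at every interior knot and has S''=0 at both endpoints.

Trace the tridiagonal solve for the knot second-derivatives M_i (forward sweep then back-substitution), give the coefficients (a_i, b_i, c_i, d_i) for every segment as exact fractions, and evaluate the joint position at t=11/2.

  seg 0: a=-3 b=-22/15 c=0 d=29/120
  seg 1: a=-4 b=43/30 c=29/20 d=-7/12
  seg 2: a=0 b=7/30 c=-41/20 d=41/120
S(11/2) = -199/64

Δ: Δ0=-1/2, Δ1=2, Δ2=-5/2
row 1: diag=8, rhs=15; c'=1/4, d'=15/8
row 2: denom=8−2·1/4=15/2; d'=(-27−2·15/8)/(15/2)=-41/10
back: M2=-41/10
back: M1=15/8−1/4·-41/10=29/10
M: M0=0, M1=29/10, M2=-41/10, M3=0
seg 0: a=-3, c=M0/2=0, d=(M1−M0)/(6·2)=29/120, b=Δ0−h0·(2M0+M1)/6=-22/15
seg 1: a=-4, c=M1/2=29/20, d=(M2−M1)/(6·2)=-7/12, b=Δ1−h1·(2M1+M2)/6=43/30
seg 2: a=0, c=M2/2=-41/20, d=(M3−M2)/(6·2)=41/120, b=Δ2−h2·(2M2+M3)/6=7/30
t_q=11/2 → seg 2, τ=3/2; S=0+7/30·τ+-41/20·τ²+41/120·τ³=-199/64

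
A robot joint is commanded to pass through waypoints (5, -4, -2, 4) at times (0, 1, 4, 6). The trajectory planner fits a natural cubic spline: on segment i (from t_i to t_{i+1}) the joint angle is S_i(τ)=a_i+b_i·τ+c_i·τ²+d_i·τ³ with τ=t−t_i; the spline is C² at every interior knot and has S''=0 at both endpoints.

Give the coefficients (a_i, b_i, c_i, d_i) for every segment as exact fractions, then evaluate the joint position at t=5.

Δ: Δ0=-9, Δ1=2/3, Δ2=3
row 1: diag=8, rhs=58; c'=3/8, d'=29/4
row 2: denom=10−3·3/8=71/8; d'=(14−3·29/4)/(71/8)=-62/71
back: M2=-62/71
back: M1=29/4−3/8·-62/71=538/71
M: M0=0, M1=538/71, M2=-62/71, M3=0
seg 0: a=5, c=M0/2=0, d=(M1−M0)/(6·1)=269/213, b=Δ0−h0·(2M0+M1)/6=-2186/213
seg 1: a=-4, c=M1/2=269/71, d=(M2−M1)/(6·3)=-100/213, b=Δ1−h1·(2M1+M2)/6=-1379/213
seg 2: a=-2, c=M2/2=-31/71, d=(M3−M2)/(6·2)=31/426, b=Δ2−h2·(2M2+M3)/6=763/213
t_q=5 → seg 2, τ=1; S=-2+763/213·τ+-31/71·τ²+31/426·τ³=173/142

  seg 0: a=5 b=-2186/213 c=0 d=269/213
  seg 1: a=-4 b=-1379/213 c=269/71 d=-100/213
  seg 2: a=-2 b=763/213 c=-31/71 d=31/426
S(5) = 173/142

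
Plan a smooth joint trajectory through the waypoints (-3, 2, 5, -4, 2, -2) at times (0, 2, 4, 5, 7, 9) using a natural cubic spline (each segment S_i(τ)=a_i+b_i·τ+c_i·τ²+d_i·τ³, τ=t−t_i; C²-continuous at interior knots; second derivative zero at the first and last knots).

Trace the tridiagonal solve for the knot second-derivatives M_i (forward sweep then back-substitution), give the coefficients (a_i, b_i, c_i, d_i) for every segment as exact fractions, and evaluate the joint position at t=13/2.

Δ: Δ0=5/2, Δ1=3/2, Δ2=-9, Δ3=3, Δ4=-2
row 1: diag=8, rhs=-6; c'=1/4, d'=-3/4
row 2: denom=6−2·1/4=11/2; d'=(-63−2·-3/4)/(11/2)=-123/11
row 3: denom=6−1·2/11=64/11; d'=(72−1·-123/11)/(64/11)=915/64
row 4: denom=8−2·11/32=117/16; d'=(-30−2·915/64)/(117/16)=-625/78
back: M4=-625/78
back: M3=915/64−11/32·-625/78=665/39
back: M2=-123/11−2/11·665/39=-557/39
back: M1=-3/4−1/4·-557/39=110/39
M: M0=0, M1=110/39, M2=-557/39, M3=665/39, M4=-625/78, M5=0
seg 0: a=-3, c=M0/2=0, d=(M1−M0)/(6·2)=55/234, b=Δ0−h0·(2M0+M1)/6=365/234
seg 1: a=2, c=M1/2=55/39, d=(M2−M1)/(6·2)=-667/468, b=Δ1−h1·(2M1+M2)/6=1025/234
seg 2: a=5, c=M2/2=-557/78, d=(M3−M2)/(6·1)=47/9, b=Δ2−h2·(2M2+M3)/6=-1657/234
seg 3: a=-4, c=M3/2=665/78, d=(M4−M3)/(6·2)=-1955/936, b=Δ3−h3·(2M3+M4)/6=-1333/234
seg 4: a=2, c=M4/2=-625/156, d=(M5−M4)/(6·2)=625/936, b=Δ4−h4·(2M4+M5)/6=391/117
t_q=13/2 → seg 3, τ=3/2; S=-4+-1333/234·τ+665/78·τ²+-1955/936·τ³=-79/192

  seg 0: a=-3 b=365/234 c=0 d=55/234
  seg 1: a=2 b=1025/234 c=55/39 d=-667/468
  seg 2: a=5 b=-1657/234 c=-557/78 d=47/9
  seg 3: a=-4 b=-1333/234 c=665/78 d=-1955/936
  seg 4: a=2 b=391/117 c=-625/156 d=625/936
S(13/2) = -79/192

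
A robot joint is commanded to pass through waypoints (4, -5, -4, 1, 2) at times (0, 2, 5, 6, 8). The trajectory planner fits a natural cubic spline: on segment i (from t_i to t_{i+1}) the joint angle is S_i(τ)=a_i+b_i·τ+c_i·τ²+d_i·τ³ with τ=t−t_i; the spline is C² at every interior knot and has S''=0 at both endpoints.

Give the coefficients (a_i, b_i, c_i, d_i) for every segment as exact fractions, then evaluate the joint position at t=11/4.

Δ: Δ0=-9/2, Δ1=1/3, Δ2=5, Δ3=1/2
row 1: diag=10, rhs=29; c'=3/10, d'=29/10
row 2: denom=8−3·3/10=71/10; d'=(28−3·29/10)/(71/10)=193/71
row 3: denom=6−1·10/71=416/71; d'=(-27−1·193/71)/(416/71)=-1055/208
back: M3=-1055/208
back: M2=193/71−10/71·-1055/208=357/104
back: M1=29/10−3/10·357/104=389/208
M: M0=0, M1=389/208, M2=357/104, M3=-1055/208, M4=0
seg 0: a=4, c=M0/2=0, d=(M1−M0)/(6·2)=389/2496, b=Δ0−h0·(2M0+M1)/6=-3197/624
seg 1: a=-5, c=M1/2=389/416, d=(M2−M1)/(6·3)=25/288, b=Δ1−h1·(2M1+M2)/6=-1015/312
seg 2: a=-4, c=M2/2=357/208, d=(M3−M2)/(6·1)=-1769/1248, b=Δ2−h2·(2M2+M3)/6=5867/1248
seg 3: a=1, c=M3/2=-1055/416, d=(M4−M3)/(6·2)=1055/2496, b=Δ3−h3·(2M3+M4)/6=1211/312
t_q=11/4 → seg 1, τ=3/4; S=-5+-1015/312·τ+389/416·τ²+25/288·τ³=-183101/26624

  seg 0: a=4 b=-3197/624 c=0 d=389/2496
  seg 1: a=-5 b=-1015/312 c=389/416 d=25/288
  seg 2: a=-4 b=5867/1248 c=357/208 d=-1769/1248
  seg 3: a=1 b=1211/312 c=-1055/416 d=1055/2496
S(11/4) = -183101/26624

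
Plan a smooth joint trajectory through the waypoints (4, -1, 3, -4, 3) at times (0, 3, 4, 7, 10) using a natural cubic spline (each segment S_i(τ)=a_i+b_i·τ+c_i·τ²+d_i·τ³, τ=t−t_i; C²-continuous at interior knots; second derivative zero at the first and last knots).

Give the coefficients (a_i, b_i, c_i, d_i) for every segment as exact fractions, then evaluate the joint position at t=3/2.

Δ: Δ0=-5/3, Δ1=4, Δ2=-7/3, Δ3=7/3
row 1: diag=8, rhs=34; c'=1/8, d'=17/4
row 2: denom=8−1·1/8=63/8; d'=(-38−1·17/4)/(63/8)=-338/63
row 3: denom=12−3·8/21=76/7; d'=(28−3·-338/63)/(76/7)=463/114
back: M3=463/114
back: M2=-338/63−8/21·463/114=-394/57
back: M1=17/4−1/8·-394/57=583/114
M: M0=0, M1=583/114, M2=-394/57, M3=463/114, M4=0
seg 0: a=4, c=M0/2=0, d=(M1−M0)/(6·3)=583/2052, b=Δ0−h0·(2M0+M1)/6=-321/76
seg 1: a=-1, c=M1/2=583/228, d=(M2−M1)/(6·1)=-457/228, b=Δ1−h1·(2M1+M2)/6=131/38
seg 2: a=3, c=M2/2=-197/57, d=(M3−M2)/(6·3)=139/228, b=Δ2−h2·(2M2+M3)/6=581/228
seg 3: a=-4, c=M3/2=463/228, d=(M4−M3)/(6·3)=-463/2052, b=Δ3−h3·(2M3+M4)/6=-197/114
t_q=3/2 → seg 0, τ=3/2; S=4+-321/76·τ+0·τ²+583/2052·τ³=-837/608

  seg 0: a=4 b=-321/76 c=0 d=583/2052
  seg 1: a=-1 b=131/38 c=583/228 d=-457/228
  seg 2: a=3 b=581/228 c=-197/57 d=139/228
  seg 3: a=-4 b=-197/114 c=463/228 d=-463/2052
S(3/2) = -837/608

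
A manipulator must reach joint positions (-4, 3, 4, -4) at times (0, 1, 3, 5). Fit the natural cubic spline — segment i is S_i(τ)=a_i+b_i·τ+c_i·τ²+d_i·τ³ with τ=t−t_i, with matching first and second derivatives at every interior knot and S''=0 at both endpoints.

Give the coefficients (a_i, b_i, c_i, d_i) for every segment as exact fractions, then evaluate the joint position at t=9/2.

  seg 0: a=-4 b=351/44 c=0 d=-43/44
  seg 1: a=3 b=111/22 c=-129/44 d=29/88
  seg 2: a=4 b=-30/11 c=-21/22 d=7/44
S(9/2) = -599/352

Δ: Δ0=7, Δ1=1/2, Δ2=-4
row 1: diag=6, rhs=-39; c'=1/3, d'=-13/2
row 2: denom=8−2·1/3=22/3; d'=(-27−2·-13/2)/(22/3)=-21/11
back: M2=-21/11
back: M1=-13/2−1/3·-21/11=-129/22
M: M0=0, M1=-129/22, M2=-21/11, M3=0
seg 0: a=-4, c=M0/2=0, d=(M1−M0)/(6·1)=-43/44, b=Δ0−h0·(2M0+M1)/6=351/44
seg 1: a=3, c=M1/2=-129/44, d=(M2−M1)/(6·2)=29/88, b=Δ1−h1·(2M1+M2)/6=111/22
seg 2: a=4, c=M2/2=-21/22, d=(M3−M2)/(6·2)=7/44, b=Δ2−h2·(2M2+M3)/6=-30/11
t_q=9/2 → seg 2, τ=3/2; S=4+-30/11·τ+-21/22·τ²+7/44·τ³=-599/352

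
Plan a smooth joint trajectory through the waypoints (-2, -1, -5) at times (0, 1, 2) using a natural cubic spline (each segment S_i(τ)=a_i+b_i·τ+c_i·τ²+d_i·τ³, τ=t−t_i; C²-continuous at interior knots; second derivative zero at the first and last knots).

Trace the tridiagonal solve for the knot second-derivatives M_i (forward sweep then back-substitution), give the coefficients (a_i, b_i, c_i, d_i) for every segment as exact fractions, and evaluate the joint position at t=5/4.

  seg 0: a=-2 b=9/4 c=0 d=-5/4
  seg 1: a=-1 b=-3/2 c=-15/4 d=5/4
S(5/4) = -407/256

Δ: Δ0=1, Δ1=-4
row 1: diag=4, rhs=-30; c'=1/4, d'=-15/2
back: M1=-15/2
M: M0=0, M1=-15/2, M2=0
seg 0: a=-2, c=M0/2=0, d=(M1−M0)/(6·1)=-5/4, b=Δ0−h0·(2M0+M1)/6=9/4
seg 1: a=-1, c=M1/2=-15/4, d=(M2−M1)/(6·1)=5/4, b=Δ1−h1·(2M1+M2)/6=-3/2
t_q=5/4 → seg 1, τ=1/4; S=-1+-3/2·τ+-15/4·τ²+5/4·τ³=-407/256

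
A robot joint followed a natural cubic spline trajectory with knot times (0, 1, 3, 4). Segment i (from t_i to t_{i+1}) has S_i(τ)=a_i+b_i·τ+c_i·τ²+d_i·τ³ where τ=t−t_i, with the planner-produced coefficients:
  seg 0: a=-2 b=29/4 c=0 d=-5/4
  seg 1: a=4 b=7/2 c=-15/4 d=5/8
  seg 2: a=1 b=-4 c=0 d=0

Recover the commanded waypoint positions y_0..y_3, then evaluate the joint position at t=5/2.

y_0=-2 y_1=4 y_2=1 y_3=-3
S(5/2) = 187/64

y_0 = S_0(0) = a_0 = -2
y_1 = S_1(0) = a_1 = 4
y_2 = S_2(0) = a_2 = 1
y_3 = S_2(1) = -3
t_q=5/2 is in segment 1 (τ=3/2); S_1(τ)=187/64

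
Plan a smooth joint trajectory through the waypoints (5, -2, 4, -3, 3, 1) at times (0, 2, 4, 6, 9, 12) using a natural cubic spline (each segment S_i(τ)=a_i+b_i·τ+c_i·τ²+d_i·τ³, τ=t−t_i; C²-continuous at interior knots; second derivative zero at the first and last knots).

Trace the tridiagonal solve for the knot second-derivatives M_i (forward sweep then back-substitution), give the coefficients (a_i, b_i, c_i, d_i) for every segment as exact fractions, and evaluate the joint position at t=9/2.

  seg 0: a=5 b=-9091/1569 c=0 d=7199/12552
  seg 1: a=-2 b=3415/3138 c=7199/2092 d=-7799/6276
  seg 2: a=4 b=-185/3138 c=-8399/2092 d=14399/12552
  seg 3: a=-3 b=-3691/1569 c=1500/523 d=-6671/14121
  seg 4: a=3 b=3296/1569 c=-2171/1569 d=2171/14121
S(9/2) = 104105/33472

Δ: Δ0=-7/2, Δ1=3, Δ2=-7/2, Δ3=2, Δ4=-2/3
row 1: diag=8, rhs=39; c'=1/4, d'=39/8
row 2: denom=8−2·1/4=15/2; d'=(-39−2·39/8)/(15/2)=-13/2
row 3: denom=10−2·4/15=142/15; d'=(33−2·-13/2)/(142/15)=345/71
row 4: denom=12−3·45/142=1569/142; d'=(-16−3·345/71)/(1569/142)=-4342/1569
back: M4=-4342/1569
back: M3=345/71−45/142·-4342/1569=3000/523
back: M2=-13/2−4/15·3000/523=-8399/1046
back: M1=39/8−1/4·-8399/1046=7199/1046
M: M0=0, M1=7199/1046, M2=-8399/1046, M3=3000/523, M4=-4342/1569, M5=0
seg 0: a=5, c=M0/2=0, d=(M1−M0)/(6·2)=7199/12552, b=Δ0−h0·(2M0+M1)/6=-9091/1569
seg 1: a=-2, c=M1/2=7199/2092, d=(M2−M1)/(6·2)=-7799/6276, b=Δ1−h1·(2M1+M2)/6=3415/3138
seg 2: a=4, c=M2/2=-8399/2092, d=(M3−M2)/(6·2)=14399/12552, b=Δ2−h2·(2M2+M3)/6=-185/3138
seg 3: a=-3, c=M3/2=1500/523, d=(M4−M3)/(6·3)=-6671/14121, b=Δ3−h3·(2M3+M4)/6=-3691/1569
seg 4: a=3, c=M4/2=-2171/1569, d=(M5−M4)/(6·3)=2171/14121, b=Δ4−h4·(2M4+M5)/6=3296/1569
t_q=9/2 → seg 2, τ=1/2; S=4+-185/3138·τ+-8399/2092·τ²+14399/12552·τ³=104105/33472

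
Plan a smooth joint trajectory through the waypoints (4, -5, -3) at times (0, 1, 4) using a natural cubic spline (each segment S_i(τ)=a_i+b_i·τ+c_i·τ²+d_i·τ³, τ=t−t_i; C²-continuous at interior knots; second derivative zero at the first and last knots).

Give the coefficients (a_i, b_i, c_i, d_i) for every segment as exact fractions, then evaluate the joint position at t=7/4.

  seg 0: a=4 b=-245/24 c=0 d=29/24
  seg 1: a=-5 b=-79/12 c=29/8 d=-29/72
S(7/4) = -4131/512

Δ: Δ0=-9, Δ1=2/3
row 1: diag=8, rhs=58; c'=3/8, d'=29/4
back: M1=29/4
M: M0=0, M1=29/4, M2=0
seg 0: a=4, c=M0/2=0, d=(M1−M0)/(6·1)=29/24, b=Δ0−h0·(2M0+M1)/6=-245/24
seg 1: a=-5, c=M1/2=29/8, d=(M2−M1)/(6·3)=-29/72, b=Δ1−h1·(2M1+M2)/6=-79/12
t_q=7/4 → seg 1, τ=3/4; S=-5+-79/12·τ+29/8·τ²+-29/72·τ³=-4131/512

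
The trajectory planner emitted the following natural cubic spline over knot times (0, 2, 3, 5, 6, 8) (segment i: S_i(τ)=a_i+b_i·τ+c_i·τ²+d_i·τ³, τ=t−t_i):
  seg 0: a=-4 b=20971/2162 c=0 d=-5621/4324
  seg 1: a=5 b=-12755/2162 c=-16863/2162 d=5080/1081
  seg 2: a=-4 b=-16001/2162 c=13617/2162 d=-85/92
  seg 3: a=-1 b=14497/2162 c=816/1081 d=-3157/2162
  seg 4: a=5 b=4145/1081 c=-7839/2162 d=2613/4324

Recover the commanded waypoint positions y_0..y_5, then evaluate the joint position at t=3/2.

y_0 = S_0(0) = a_0 = -4
y_1 = S_1(0) = a_1 = 5
y_2 = S_2(0) = a_2 = -4
y_3 = S_3(0) = a_3 = -1
y_4 = S_4(0) = a_4 = 5
y_5 = S_4(2) = 3
t_q=3/2 is in segment 0 (τ=3/2); S_0(τ)=213169/34592

y_0=-4 y_1=5 y_2=-4 y_3=-1 y_4=5 y_5=3
S(3/2) = 213169/34592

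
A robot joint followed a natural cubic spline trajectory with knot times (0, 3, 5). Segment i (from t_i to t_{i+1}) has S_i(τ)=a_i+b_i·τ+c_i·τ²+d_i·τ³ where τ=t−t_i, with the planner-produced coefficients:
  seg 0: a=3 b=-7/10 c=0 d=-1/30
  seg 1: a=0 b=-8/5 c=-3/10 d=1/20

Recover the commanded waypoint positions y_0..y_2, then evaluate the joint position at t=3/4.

y_0=3 y_1=0 y_2=-4
S(3/4) = 315/128

y_0 = S_0(0) = a_0 = 3
y_1 = S_1(0) = a_1 = 0
y_2 = S_1(2) = -4
t_q=3/4 is in segment 0 (τ=3/4); S_0(τ)=315/128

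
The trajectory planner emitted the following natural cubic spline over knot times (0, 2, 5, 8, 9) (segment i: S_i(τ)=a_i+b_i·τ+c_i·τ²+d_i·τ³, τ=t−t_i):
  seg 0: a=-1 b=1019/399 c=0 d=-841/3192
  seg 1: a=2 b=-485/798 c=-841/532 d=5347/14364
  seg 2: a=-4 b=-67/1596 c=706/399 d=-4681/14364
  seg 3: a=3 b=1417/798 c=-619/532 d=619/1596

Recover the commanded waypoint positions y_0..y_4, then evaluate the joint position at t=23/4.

y_0=-1 y_1=2 y_2=-4 y_3=3 y_4=4
S(23/4) = -108057/34048

y_0 = S_0(0) = a_0 = -1
y_1 = S_1(0) = a_1 = 2
y_2 = S_2(0) = a_2 = -4
y_3 = S_3(0) = a_3 = 3
y_4 = S_3(1) = 4
t_q=23/4 is in segment 2 (τ=3/4); S_2(τ)=-108057/34048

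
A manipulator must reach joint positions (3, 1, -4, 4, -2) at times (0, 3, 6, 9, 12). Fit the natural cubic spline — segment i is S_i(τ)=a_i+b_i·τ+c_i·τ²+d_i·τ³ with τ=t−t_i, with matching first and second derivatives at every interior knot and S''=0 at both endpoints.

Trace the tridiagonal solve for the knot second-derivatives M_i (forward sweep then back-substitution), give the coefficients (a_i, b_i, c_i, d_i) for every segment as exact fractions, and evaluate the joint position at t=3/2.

Δ: Δ0=-2/3, Δ1=-5/3, Δ2=8/3, Δ3=-2
row 1: diag=12, rhs=-6; c'=1/4, d'=-1/2
row 2: denom=12−3·1/4=45/4; d'=(26−3·-1/2)/(45/4)=22/9
row 3: denom=12−3·4/15=56/5; d'=(-28−3·22/9)/(56/5)=-265/84
back: M3=-265/84
back: M2=22/9−4/15·-265/84=23/7
back: M1=-1/2−1/4·23/7=-37/28
M: M0=0, M1=-37/28, M2=23/7, M3=-265/84, M4=0
seg 0: a=3, c=M0/2=0, d=(M1−M0)/(6·3)=-37/504, b=Δ0−h0·(2M0+M1)/6=-1/168
seg 1: a=1, c=M1/2=-37/56, d=(M2−M1)/(6·3)=43/168, b=Δ1−h1·(2M1+M2)/6=-167/84
seg 2: a=-4, c=M2/2=23/14, d=(M3−M2)/(6·3)=-541/1512, b=Δ2−h2·(2M2+M3)/6=23/24
seg 3: a=4, c=M3/2=-265/168, d=(M4−M3)/(6·3)=265/1512, b=Δ3−h3·(2M3+M4)/6=97/84
t_q=3/2 → seg 0, τ=3/2; S=3+-1/168·τ+0·τ²+-37/504·τ³=1229/448

  seg 0: a=3 b=-1/168 c=0 d=-37/504
  seg 1: a=1 b=-167/84 c=-37/56 d=43/168
  seg 2: a=-4 b=23/24 c=23/14 d=-541/1512
  seg 3: a=4 b=97/84 c=-265/168 d=265/1512
S(3/2) = 1229/448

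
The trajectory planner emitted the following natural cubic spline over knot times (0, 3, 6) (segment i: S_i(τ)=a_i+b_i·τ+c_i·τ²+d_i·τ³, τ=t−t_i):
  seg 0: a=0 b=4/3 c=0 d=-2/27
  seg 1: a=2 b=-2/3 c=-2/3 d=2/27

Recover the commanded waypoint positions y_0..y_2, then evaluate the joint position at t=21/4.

y_0 = S_0(0) = a_0 = 0
y_1 = S_1(0) = a_1 = 2
y_2 = S_1(3) = -4
t_q=21/4 is in segment 1 (τ=9/4); S_1(τ)=-65/32

y_0=0 y_1=2 y_2=-4
S(21/4) = -65/32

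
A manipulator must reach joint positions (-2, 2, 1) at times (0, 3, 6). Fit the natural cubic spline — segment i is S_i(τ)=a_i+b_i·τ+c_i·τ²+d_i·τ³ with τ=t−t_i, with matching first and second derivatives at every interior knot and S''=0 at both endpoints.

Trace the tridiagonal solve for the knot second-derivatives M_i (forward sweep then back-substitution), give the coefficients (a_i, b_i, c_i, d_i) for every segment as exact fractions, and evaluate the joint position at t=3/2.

  seg 0: a=-2 b=7/4 c=0 d=-5/108
  seg 1: a=2 b=1/2 c=-5/12 d=5/108
S(3/2) = 15/32

Δ: Δ0=4/3, Δ1=-1/3
row 1: diag=12, rhs=-10; c'=1/4, d'=-5/6
back: M1=-5/6
M: M0=0, M1=-5/6, M2=0
seg 0: a=-2, c=M0/2=0, d=(M1−M0)/(6·3)=-5/108, b=Δ0−h0·(2M0+M1)/6=7/4
seg 1: a=2, c=M1/2=-5/12, d=(M2−M1)/(6·3)=5/108, b=Δ1−h1·(2M1+M2)/6=1/2
t_q=3/2 → seg 0, τ=3/2; S=-2+7/4·τ+0·τ²+-5/108·τ³=15/32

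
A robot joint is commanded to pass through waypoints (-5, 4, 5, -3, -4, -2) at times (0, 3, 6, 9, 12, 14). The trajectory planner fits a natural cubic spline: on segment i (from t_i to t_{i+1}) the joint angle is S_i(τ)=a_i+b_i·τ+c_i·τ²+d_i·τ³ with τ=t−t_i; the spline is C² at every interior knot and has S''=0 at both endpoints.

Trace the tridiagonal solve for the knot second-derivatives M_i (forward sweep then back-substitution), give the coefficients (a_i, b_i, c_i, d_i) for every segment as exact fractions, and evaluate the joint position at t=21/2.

Δ: Δ0=3, Δ1=1/3, Δ2=-8/3, Δ3=-1/3, Δ4=1
row 1: diag=12, rhs=-16; c'=1/4, d'=-4/3
row 2: denom=12−3·1/4=45/4; d'=(-18−3·-4/3)/(45/4)=-56/45
row 3: denom=12−3·4/15=56/5; d'=(14−3·-56/45)/(56/5)=19/12
row 4: denom=10−3·15/56=515/56; d'=(8−3·19/12)/(515/56)=182/515
back: M4=182/515
back: M3=19/12−15/56·182/515=460/309
back: M2=-56/45−4/15·460/309=-2536/1545
back: M1=-4/3−1/4·-2536/1545=-1426/1545
M: M0=0, M1=-1426/1545, M2=-2536/1545, M3=460/309, M4=182/515, M5=0
seg 0: a=-5, c=M0/2=0, d=(M1−M0)/(6·3)=-713/13905, b=Δ0−h0·(2M0+M1)/6=5348/1545
seg 1: a=4, c=M1/2=-713/1545, d=(M2−M1)/(6·3)=-37/927, b=Δ1−h1·(2M1+M2)/6=3209/1545
seg 2: a=5, c=M2/2=-1268/1545, d=(M3−M2)/(6·3)=806/4635, b=Δ2−h2·(2M2+M3)/6=-2734/1545
seg 3: a=-3, c=M3/2=230/309, d=(M4−M3)/(6·3)=-877/13905, b=Δ3−h3·(2M3+M4)/6=-3088/1545
seg 4: a=-4, c=M4/2=91/515, d=(M5−M4)/(6·2)=-91/3090, b=Δ4−h4·(2M4+M5)/6=1181/1545
t_q=21/2 → seg 3, τ=3/2; S=-3+-3088/1545·τ+230/309·τ²+-877/13905·τ³=-18689/4120

  seg 0: a=-5 b=5348/1545 c=0 d=-713/13905
  seg 1: a=4 b=3209/1545 c=-713/1545 d=-37/927
  seg 2: a=5 b=-2734/1545 c=-1268/1545 d=806/4635
  seg 3: a=-3 b=-3088/1545 c=230/309 d=-877/13905
  seg 4: a=-4 b=1181/1545 c=91/515 d=-91/3090
S(21/2) = -18689/4120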